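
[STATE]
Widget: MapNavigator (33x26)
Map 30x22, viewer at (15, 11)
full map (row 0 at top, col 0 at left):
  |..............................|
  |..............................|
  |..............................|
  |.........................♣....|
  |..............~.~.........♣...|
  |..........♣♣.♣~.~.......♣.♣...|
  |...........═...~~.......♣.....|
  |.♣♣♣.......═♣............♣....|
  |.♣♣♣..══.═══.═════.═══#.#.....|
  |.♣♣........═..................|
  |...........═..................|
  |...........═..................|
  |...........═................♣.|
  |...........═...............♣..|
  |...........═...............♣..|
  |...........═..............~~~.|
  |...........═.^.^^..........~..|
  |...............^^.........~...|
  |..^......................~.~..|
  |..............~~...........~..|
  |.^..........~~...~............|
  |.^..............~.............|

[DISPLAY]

                                 
                                 
 ..............................  
 ..............................  
 ..............................  
 .........................♣....  
 ..............~.~.........♣...  
 ..........♣♣.♣~.~.......♣.♣...  
 ...........═...~~.......♣.....  
 .♣♣♣.......═♣............♣....  
 .♣♣♣..══.═══.═════.═══#.#.....  
 .♣♣........═..................  
 ...........═..................  
 ...........═...@..............  
 ...........═................♣.  
 ...........═...............♣..  
 ...........═...............♣..  
 ...........═..............~~~.  
 ...........═.^.^^..........~..  
 ...............^^.........~...  
 ..^......................~.~..  
 ..............~~...........~..  
 .^..........~~...~............  
 .^..............~.............  
                                 
                                 


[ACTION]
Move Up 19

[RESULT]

                                 
                                 
                                 
                                 
                                 
                                 
                                 
                                 
                                 
                                 
                                 
                                 
                                 
 ...............@..............  
 ..............................  
 ..............................  
 .........................♣....  
 ..............~.~.........♣...  
 ..........♣♣.♣~.~.......♣.♣...  
 ...........═...~~.......♣.....  
 .♣♣♣.......═♣............♣....  
 .♣♣♣..══.═══.═════.═══#.#.....  
 .♣♣........═..................  
 ...........═..................  
 ...........═..................  
 ...........═................♣.  


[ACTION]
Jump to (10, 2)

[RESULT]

                                 
                                 
                                 
                                 
                                 
                                 
                                 
                                 
                                 
                                 
                                 
      ...........................
      ...........................
      ..........@................
      .........................♣.
      ..............~.~.........♣
      ..........♣♣.♣~.~.......♣.♣
      ...........═...~~.......♣..
      .♣♣♣.......═♣............♣.
      .♣♣♣..══.═══.═════.═══#.#..
      .♣♣........═...............
      ...........═...............
      ...........═...............
      ...........═...............
      ...........═...............
      ...........═...............


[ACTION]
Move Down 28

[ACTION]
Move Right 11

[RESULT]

.══.═══.═════.═══#.#.....        
......═..................        
......═..................        
......═..................        
......═................♣.        
......═...............♣..        
......═...............♣..        
......═..............~~~.        
......═.^.^^..........~..        
..........^^.........~...        
....................~.~..        
.........~~...........~..        
.......~~...~............        
...........~....@........        
                                 
                                 
                                 
                                 
                                 
                                 
                                 
                                 
                                 
                                 
                                 
                                 


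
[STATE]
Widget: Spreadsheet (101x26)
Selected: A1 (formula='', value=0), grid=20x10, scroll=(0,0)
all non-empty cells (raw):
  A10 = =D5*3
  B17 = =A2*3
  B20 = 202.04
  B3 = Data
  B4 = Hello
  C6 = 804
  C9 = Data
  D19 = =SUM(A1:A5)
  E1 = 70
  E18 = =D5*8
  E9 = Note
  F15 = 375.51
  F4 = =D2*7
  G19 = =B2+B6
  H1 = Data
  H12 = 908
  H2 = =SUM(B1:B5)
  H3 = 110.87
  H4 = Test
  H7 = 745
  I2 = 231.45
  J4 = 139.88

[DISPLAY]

A1:                                                                                                  
       A       B       C       D       E       F       G       H       I       J                     
-----------------------------------------------------------------------------------------------------
  1      [0]       0       0       0      70       0       0Data           0       0                 
  2        0       0       0       0       0       0       0       0  231.45       0                 
  3        0Data           0       0       0       0       0  110.87       0       0                 
  4        0Hello          0       0       0       0       0Test           0  139.88                 
  5        0       0       0       0       0       0       0       0       0       0                 
  6        0       0     804       0       0       0       0       0       0       0                 
  7        0       0       0       0       0       0       0     745       0       0                 
  8        0       0       0       0       0       0       0       0       0       0                 
  9        0       0Data           0Note           0       0       0       0       0                 
 10        0       0       0       0       0       0       0       0       0       0                 
 11        0       0       0       0       0       0       0       0       0       0                 
 12        0       0       0       0       0       0       0     908       0       0                 
 13        0       0       0       0       0       0       0       0       0       0                 
 14        0       0       0       0       0       0       0       0       0       0                 
 15        0       0       0       0       0  375.51       0       0       0       0                 
 16        0       0       0       0       0       0       0       0       0       0                 
 17        0       0       0       0       0       0       0       0       0       0                 
 18        0       0       0       0       0       0       0       0       0       0                 
 19        0       0       0       0       0       0       0       0       0       0                 
 20        0  202.04       0       0       0       0       0       0       0       0                 
                                                                                                     
                                                                                                     
                                                                                                     


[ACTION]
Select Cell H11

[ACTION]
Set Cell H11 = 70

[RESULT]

H11: 70                                                                                              
       A       B       C       D       E       F       G       H       I       J                     
-----------------------------------------------------------------------------------------------------
  1        0       0       0       0      70       0       0Data           0       0                 
  2        0       0       0       0       0       0       0       0  231.45       0                 
  3        0Data           0       0       0       0       0  110.87       0       0                 
  4        0Hello          0       0       0       0       0Test           0  139.88                 
  5        0       0       0       0       0       0       0       0       0       0                 
  6        0       0     804       0       0       0       0       0       0       0                 
  7        0       0       0       0       0       0       0     745       0       0                 
  8        0       0       0       0       0       0       0       0       0       0                 
  9        0       0Data           0Note           0       0       0       0       0                 
 10        0       0       0       0       0       0       0       0       0       0                 
 11        0       0       0       0       0       0       0    [70]       0       0                 
 12        0       0       0       0       0       0       0     908       0       0                 
 13        0       0       0       0       0       0       0       0       0       0                 
 14        0       0       0       0       0       0       0       0       0       0                 
 15        0       0       0       0       0  375.51       0       0       0       0                 
 16        0       0       0       0       0       0       0       0       0       0                 
 17        0       0       0       0       0       0       0       0       0       0                 
 18        0       0       0       0       0       0       0       0       0       0                 
 19        0       0       0       0       0       0       0       0       0       0                 
 20        0  202.04       0       0       0       0       0       0       0       0                 
                                                                                                     
                                                                                                     
                                                                                                     


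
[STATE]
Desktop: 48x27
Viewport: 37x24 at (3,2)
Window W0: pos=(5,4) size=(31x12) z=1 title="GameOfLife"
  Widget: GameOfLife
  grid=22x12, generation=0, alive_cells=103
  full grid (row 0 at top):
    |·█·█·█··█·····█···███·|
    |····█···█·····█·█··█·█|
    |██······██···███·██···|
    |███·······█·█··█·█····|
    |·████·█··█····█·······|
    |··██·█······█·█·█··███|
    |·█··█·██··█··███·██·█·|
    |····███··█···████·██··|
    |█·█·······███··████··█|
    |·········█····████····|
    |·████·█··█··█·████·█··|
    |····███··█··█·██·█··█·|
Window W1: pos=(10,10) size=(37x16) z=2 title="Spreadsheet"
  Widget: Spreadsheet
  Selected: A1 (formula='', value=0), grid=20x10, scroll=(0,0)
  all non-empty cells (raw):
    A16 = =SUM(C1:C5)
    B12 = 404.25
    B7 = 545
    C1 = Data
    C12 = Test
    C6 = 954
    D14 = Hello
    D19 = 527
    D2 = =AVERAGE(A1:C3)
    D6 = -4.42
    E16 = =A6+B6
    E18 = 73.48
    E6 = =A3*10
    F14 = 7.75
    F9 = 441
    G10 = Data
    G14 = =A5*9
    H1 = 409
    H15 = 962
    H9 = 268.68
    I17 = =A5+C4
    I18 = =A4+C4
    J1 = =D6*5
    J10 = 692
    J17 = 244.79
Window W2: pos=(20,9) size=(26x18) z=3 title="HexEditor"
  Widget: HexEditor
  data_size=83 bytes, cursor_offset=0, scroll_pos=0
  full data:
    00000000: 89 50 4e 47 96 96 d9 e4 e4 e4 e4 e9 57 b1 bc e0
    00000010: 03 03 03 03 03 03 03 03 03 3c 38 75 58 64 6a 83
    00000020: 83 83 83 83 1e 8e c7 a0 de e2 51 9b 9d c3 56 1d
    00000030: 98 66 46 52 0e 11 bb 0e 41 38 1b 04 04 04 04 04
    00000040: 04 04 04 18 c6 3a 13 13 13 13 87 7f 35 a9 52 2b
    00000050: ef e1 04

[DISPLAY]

                                     
                                     
  ┏━━━━━━━━━━━━━━━━━━━━━━━━━━━━━┓    
  ┃ GameOfLife                  ┃    
  ┠─────────────────────────────┨    
  ┃Gen: 0                       ┃    
  ┃██······██···███·██···       ┃    
  ┃███·······█·█·┏━━━━━━━━━━━━━━━━━━━
  ┃·███┏━━━━━━━━━┃ HexEditor         
  ┃··██┃ Spreadsh┠───────────────────
  ┃·█··┠─────────┃00000000  89 50 4e 
  ┃····┃A1:      ┃00000010  03 03 03 
  ┃█·█·┃       A ┃00000020  83 83 83 
  ┗━━━━┃---------┃00000030  98 66 46 
       ┃  1      ┃00000040  04 04 04 
       ┃  2      ┃00000050  ef e1 04 
       ┃  3      ┃                   
       ┃  4      ┃                   
       ┃  5      ┃                   
       ┃  6      ┃                   
       ┃  7      ┃                   
       ┃  8      ┃                   
       ┃  9      ┃                   
       ┗━━━━━━━━━┃                   


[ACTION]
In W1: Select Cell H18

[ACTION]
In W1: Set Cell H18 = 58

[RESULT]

                                     
                                     
  ┏━━━━━━━━━━━━━━━━━━━━━━━━━━━━━┓    
  ┃ GameOfLife                  ┃    
  ┠─────────────────────────────┨    
  ┃Gen: 0                       ┃    
  ┃██······██···███·██···       ┃    
  ┃███·······█·█·┏━━━━━━━━━━━━━━━━━━━
  ┃·███┏━━━━━━━━━┃ HexEditor         
  ┃··██┃ Spreadsh┠───────────────────
  ┃·█··┠─────────┃00000000  89 50 4e 
  ┃····┃H18: 58  ┃00000010  03 03 03 
  ┃█·█·┃       A ┃00000020  83 83 83 
  ┗━━━━┃---------┃00000030  98 66 46 
       ┃  1      ┃00000040  04 04 04 
       ┃  2      ┃00000050  ef e1 04 
       ┃  3      ┃                   
       ┃  4      ┃                   
       ┃  5      ┃                   
       ┃  6      ┃                   
       ┃  7      ┃                   
       ┃  8      ┃                   
       ┃  9      ┃                   
       ┗━━━━━━━━━┃                   


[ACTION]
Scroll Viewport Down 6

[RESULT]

                                     
  ┏━━━━━━━━━━━━━━━━━━━━━━━━━━━━━┓    
  ┃ GameOfLife                  ┃    
  ┠─────────────────────────────┨    
  ┃Gen: 0                       ┃    
  ┃██······██···███·██···       ┃    
  ┃███·······█·█·┏━━━━━━━━━━━━━━━━━━━
  ┃·███┏━━━━━━━━━┃ HexEditor         
  ┃··██┃ Spreadsh┠───────────────────
  ┃·█··┠─────────┃00000000  89 50 4e 
  ┃····┃H18: 58  ┃00000010  03 03 03 
  ┃█·█·┃       A ┃00000020  83 83 83 
  ┗━━━━┃---------┃00000030  98 66 46 
       ┃  1      ┃00000040  04 04 04 
       ┃  2      ┃00000050  ef e1 04 
       ┃  3      ┃                   
       ┃  4      ┃                   
       ┃  5      ┃                   
       ┃  6      ┃                   
       ┃  7      ┃                   
       ┃  8      ┃                   
       ┃  9      ┃                   
       ┗━━━━━━━━━┃                   
                 ┗━━━━━━━━━━━━━━━━━━━


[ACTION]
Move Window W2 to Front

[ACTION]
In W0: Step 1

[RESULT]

                                     
  ┏━━━━━━━━━━━━━━━━━━━━━━━━━━━━━┓    
  ┃ GameOfLife                  ┃    
  ┠─────────────────────────────┨    
  ┃Gen: 1                       ┃    
  ┃█·█·····██···█···██···       ┃    
  ┃········█·█···┏━━━━━━━━━━━━━━━━━━━
  ┃█···┏━━━━━━━━━┃ HexEditor         
  ┃····┃ Spreadsh┠───────────────────
  ┃··█·┠─────────┃00000000  89 50 4e 
  ┃·█·█┃H18: 58  ┃00000010  03 03 03 
  ┃····┃       A ┃00000020  83 83 83 
  ┗━━━━┃---------┃00000030  98 66 46 
       ┃  1      ┃00000040  04 04 04 
       ┃  2      ┃00000050  ef e1 04 
       ┃  3      ┃                   
       ┃  4      ┃                   
       ┃  5      ┃                   
       ┃  6      ┃                   
       ┃  7      ┃                   
       ┃  8      ┃                   
       ┃  9      ┃                   
       ┗━━━━━━━━━┃                   
                 ┗━━━━━━━━━━━━━━━━━━━


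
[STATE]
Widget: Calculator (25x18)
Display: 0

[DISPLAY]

                        0
┌───┬───┬───┬───┐        
│ 7 │ 8 │ 9 │ ÷ │        
├───┼───┼───┼───┤        
│ 4 │ 5 │ 6 │ × │        
├───┼───┼───┼───┤        
│ 1 │ 2 │ 3 │ - │        
├───┼───┼───┼───┤        
│ 0 │ . │ = │ + │        
├───┼───┼───┼───┤        
│ C │ MC│ MR│ M+│        
└───┴───┴───┴───┘        
                         
                         
                         
                         
                         
                         


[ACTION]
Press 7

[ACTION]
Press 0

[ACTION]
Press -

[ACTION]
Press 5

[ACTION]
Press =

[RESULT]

                       65
┌───┬───┬───┬───┐        
│ 7 │ 8 │ 9 │ ÷ │        
├───┼───┼───┼───┤        
│ 4 │ 5 │ 6 │ × │        
├───┼───┼───┼───┤        
│ 1 │ 2 │ 3 │ - │        
├───┼───┼───┼───┤        
│ 0 │ . │ = │ + │        
├───┼───┼───┼───┤        
│ C │ MC│ MR│ M+│        
└───┴───┴───┴───┘        
                         
                         
                         
                         
                         
                         


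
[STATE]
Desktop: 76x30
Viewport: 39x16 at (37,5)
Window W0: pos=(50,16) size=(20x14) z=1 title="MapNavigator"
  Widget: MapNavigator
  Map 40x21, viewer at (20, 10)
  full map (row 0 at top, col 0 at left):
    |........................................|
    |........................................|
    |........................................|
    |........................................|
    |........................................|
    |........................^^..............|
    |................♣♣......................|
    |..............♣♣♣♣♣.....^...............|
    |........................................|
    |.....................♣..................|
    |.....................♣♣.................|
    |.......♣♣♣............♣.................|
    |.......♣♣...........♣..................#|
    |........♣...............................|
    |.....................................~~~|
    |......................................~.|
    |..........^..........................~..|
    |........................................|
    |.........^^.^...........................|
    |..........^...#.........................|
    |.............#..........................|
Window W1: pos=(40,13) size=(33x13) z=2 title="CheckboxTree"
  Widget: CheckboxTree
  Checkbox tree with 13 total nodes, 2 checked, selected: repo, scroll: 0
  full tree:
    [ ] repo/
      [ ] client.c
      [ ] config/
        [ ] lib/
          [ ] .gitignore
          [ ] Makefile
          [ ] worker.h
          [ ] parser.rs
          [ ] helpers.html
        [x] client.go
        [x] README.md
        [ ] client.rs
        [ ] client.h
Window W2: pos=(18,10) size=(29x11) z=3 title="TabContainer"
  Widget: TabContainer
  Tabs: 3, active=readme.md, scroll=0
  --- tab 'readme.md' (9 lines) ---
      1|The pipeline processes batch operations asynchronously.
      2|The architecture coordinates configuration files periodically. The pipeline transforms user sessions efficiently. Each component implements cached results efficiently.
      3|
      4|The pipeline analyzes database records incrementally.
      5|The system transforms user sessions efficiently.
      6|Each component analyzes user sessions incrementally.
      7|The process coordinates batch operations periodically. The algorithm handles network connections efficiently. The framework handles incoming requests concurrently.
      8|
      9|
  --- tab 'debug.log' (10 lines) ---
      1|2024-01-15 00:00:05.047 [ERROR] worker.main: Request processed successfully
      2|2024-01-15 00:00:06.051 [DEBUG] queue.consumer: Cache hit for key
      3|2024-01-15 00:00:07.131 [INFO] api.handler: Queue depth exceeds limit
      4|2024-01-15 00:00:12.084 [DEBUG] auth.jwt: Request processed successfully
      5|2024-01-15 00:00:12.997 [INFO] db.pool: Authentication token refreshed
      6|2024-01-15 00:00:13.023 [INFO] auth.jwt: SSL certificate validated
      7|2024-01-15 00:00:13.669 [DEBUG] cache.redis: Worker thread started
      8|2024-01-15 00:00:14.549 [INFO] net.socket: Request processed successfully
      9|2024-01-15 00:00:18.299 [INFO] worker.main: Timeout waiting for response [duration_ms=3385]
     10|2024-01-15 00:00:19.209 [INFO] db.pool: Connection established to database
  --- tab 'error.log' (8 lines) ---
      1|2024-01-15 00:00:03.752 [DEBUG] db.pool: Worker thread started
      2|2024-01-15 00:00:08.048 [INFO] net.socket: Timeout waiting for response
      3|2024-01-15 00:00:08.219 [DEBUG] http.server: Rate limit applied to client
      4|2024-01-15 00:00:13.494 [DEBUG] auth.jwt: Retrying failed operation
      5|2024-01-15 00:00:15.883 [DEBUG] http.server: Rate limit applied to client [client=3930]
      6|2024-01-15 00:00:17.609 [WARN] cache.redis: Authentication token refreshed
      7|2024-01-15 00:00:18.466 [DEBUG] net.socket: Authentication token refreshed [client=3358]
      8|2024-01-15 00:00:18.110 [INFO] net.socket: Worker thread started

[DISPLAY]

                                       
                                       
                                       
                                       
                                       
━━━━━━━━━┓                             
         ┃                             
─────────┨                             
.log │ er┃━━━━━━━━━━━━━━━━━━━━━━━━━┓   
─────────┃boxTree                  ┃   
sses batc┃─────────────────────────┨   
oordinate┃epo/                     ┃   
         ┃ client.c                ┃   
zes datab┃ config/                 ┃   
rms user ┃ ] lib/                  ┃   
━━━━━━━━━┛ [ ] .gitignore          ┃   


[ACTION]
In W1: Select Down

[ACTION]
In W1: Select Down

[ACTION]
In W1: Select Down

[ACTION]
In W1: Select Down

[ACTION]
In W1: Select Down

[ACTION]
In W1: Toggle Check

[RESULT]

                                       
                                       
                                       
                                       
                                       
━━━━━━━━━┓                             
         ┃                             
─────────┨                             
.log │ er┃━━━━━━━━━━━━━━━━━━━━━━━━━┓   
─────────┃boxTree                  ┃   
sses batc┃─────────────────────────┨   
oordinate┃epo/                     ┃   
         ┃ client.c                ┃   
zes datab┃ config/                 ┃   
rms user ┃-] lib/                  ┃   
━━━━━━━━━┛ [ ] .gitignore          ┃   


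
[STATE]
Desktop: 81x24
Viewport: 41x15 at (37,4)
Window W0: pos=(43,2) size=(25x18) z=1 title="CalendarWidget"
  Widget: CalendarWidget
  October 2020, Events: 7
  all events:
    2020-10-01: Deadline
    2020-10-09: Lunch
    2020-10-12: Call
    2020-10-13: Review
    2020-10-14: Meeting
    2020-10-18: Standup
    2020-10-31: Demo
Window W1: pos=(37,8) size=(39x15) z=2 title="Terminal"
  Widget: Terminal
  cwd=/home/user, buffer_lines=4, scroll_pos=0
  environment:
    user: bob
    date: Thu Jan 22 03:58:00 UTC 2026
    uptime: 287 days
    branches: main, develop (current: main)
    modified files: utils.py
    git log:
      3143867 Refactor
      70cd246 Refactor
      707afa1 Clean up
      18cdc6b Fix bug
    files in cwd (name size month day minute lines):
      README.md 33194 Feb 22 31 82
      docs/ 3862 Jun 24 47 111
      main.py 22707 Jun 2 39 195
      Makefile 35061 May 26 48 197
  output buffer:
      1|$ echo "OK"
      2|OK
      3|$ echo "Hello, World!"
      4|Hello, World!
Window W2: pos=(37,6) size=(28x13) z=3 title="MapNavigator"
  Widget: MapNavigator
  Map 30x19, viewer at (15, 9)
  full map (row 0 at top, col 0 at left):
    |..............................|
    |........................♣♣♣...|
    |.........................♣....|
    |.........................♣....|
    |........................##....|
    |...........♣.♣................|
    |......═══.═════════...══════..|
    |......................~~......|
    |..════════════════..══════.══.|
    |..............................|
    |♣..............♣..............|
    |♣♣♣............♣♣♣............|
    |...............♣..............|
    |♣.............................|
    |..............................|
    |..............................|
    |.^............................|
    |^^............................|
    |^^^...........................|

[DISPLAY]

      ┠───────────────────────┨          
      ┃      October 2020     ┃          
┏━━━━━━━━━━━━━━━━━━━━━━━━━━┓  ┃          
┃ MapNavigator             ┃  ┃          
┠──────────────────────────┨━━━━━━━━━━┓  
┃.........♣.♣..............┃          ┃  
┃....═══.═════════...══════┃──────────┨  
┃....................~~....┃          ┃  
┃════════════════..══════.═┃          ┃  
┃.............@............┃          ┃  
┃.............♣............┃          ┃  
┃♣............♣♣♣..........┃          ┃  
┃.............♣............┃          ┃  
┃..........................┃          ┃  
┗━━━━━━━━━━━━━━━━━━━━━━━━━━┛          ┃  


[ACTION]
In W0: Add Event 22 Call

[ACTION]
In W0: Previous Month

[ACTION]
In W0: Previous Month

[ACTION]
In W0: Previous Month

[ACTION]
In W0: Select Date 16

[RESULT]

      ┠───────────────────────┨          
      ┃       July 2020       ┃          
┏━━━━━━━━━━━━━━━━━━━━━━━━━━┓  ┃          
┃ MapNavigator             ┃  ┃          
┠──────────────────────────┨━━━━━━━━━━┓  
┃.........♣.♣..............┃          ┃  
┃....═══.═════════...══════┃──────────┨  
┃....................~~....┃          ┃  
┃════════════════..══════.═┃          ┃  
┃.............@............┃          ┃  
┃.............♣............┃          ┃  
┃♣............♣♣♣..........┃          ┃  
┃.............♣............┃          ┃  
┃..........................┃          ┃  
┗━━━━━━━━━━━━━━━━━━━━━━━━━━┛          ┃  


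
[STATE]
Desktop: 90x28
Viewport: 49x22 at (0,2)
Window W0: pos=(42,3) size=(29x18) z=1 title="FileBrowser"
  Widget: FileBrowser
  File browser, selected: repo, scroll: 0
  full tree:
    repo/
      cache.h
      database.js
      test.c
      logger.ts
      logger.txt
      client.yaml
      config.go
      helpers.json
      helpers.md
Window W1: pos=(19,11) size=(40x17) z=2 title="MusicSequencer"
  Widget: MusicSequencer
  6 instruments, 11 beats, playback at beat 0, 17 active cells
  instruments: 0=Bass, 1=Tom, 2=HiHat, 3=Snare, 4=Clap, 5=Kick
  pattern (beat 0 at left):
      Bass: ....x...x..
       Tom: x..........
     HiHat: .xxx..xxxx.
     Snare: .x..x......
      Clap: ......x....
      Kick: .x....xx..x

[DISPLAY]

                                                 
                                          ┏━━━━━━
                                          ┃ FileB
                                          ┠──────
                                          ┃> [-] 
                                          ┃    ca
                                          ┃    da
                                          ┃    te
                                          ┃    lo
                   ┏━━━━━━━━━━━━━━━━━━━━━━━━━━━━━
                   ┃ MusicSequencer              
                   ┠─────────────────────────────
                   ┃      ▼1234567890            
                   ┃  Bass····█···█··            
                   ┃   Tom█··········            
                   ┃ HiHat·███··████·            
                   ┃ Snare·█··█······            
                   ┃  Clap······█····            
                   ┃  Kick·█····██··█            
                   ┃                             
                   ┃                             
                   ┃                             


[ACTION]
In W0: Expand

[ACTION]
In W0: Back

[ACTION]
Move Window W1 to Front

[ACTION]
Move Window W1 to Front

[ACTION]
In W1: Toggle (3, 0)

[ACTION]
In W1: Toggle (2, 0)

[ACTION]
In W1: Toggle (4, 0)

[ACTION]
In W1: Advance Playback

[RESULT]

                                                 
                                          ┏━━━━━━
                                          ┃ FileB
                                          ┠──────
                                          ┃> [-] 
                                          ┃    ca
                                          ┃    da
                                          ┃    te
                                          ┃    lo
                   ┏━━━━━━━━━━━━━━━━━━━━━━━━━━━━━
                   ┃ MusicSequencer              
                   ┠─────────────────────────────
                   ┃      0▼234567890            
                   ┃  Bass····█···█··            
                   ┃   Tom█··········            
                   ┃ HiHat████··████·            
                   ┃ Snare██··█······            
                   ┃  Clap█·····█····            
                   ┃  Kick·█····██··█            
                   ┃                             
                   ┃                             
                   ┃                             


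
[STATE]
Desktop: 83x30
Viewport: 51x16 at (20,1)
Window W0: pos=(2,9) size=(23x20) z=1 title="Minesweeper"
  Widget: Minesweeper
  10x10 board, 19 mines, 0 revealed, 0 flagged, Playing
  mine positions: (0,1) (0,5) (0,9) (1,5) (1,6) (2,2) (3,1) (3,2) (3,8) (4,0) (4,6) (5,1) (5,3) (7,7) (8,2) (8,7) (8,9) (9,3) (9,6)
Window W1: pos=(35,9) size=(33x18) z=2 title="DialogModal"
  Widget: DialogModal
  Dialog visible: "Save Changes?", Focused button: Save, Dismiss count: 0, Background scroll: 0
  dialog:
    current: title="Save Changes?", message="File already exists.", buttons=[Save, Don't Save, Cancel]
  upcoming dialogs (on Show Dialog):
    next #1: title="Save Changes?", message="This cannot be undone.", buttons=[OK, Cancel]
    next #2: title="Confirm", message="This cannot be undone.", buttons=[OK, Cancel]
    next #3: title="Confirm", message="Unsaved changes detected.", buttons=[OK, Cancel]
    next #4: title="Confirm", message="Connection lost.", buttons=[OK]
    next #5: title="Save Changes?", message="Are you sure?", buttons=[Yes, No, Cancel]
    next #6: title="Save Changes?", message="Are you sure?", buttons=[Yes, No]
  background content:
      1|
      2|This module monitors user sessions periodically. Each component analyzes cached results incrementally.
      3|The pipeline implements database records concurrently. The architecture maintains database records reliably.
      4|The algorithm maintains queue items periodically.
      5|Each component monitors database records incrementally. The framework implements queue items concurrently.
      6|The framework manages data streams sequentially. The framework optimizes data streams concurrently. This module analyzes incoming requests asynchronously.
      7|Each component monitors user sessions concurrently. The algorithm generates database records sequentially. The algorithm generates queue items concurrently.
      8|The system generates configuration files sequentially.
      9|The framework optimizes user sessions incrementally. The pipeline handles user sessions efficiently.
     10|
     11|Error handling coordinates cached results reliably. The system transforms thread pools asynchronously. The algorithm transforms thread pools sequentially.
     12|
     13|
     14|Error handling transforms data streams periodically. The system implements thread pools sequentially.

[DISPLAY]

                                                   
                                                   
                                                   
                                                   
                                                   
                                                   
                                                   
                                                   
━━━━┓          ┏━━━━━━━━━━━━━━━━━━━━━━━━━━━━━━━┓   
    ┃          ┃ DialogModal                   ┃   
────┨          ┠───────────────────────────────┨   
    ┃          ┃                               ┃   
    ┃          ┃This module monitors user sessi┃   
    ┃          ┃The pipeline implements databas┃   
    ┃          ┃The algorithm maintains queue i┃   
    ┃          ┃Ea┌─────────────────────────┐as┃   


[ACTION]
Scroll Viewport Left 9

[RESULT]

                                                   
                                                   
                                                   
                                                   
                                                   
                                                   
                                                   
                                                   
━━━━━━━━━━━━━┓          ┏━━━━━━━━━━━━━━━━━━━━━━━━━━
eper         ┃          ┃ DialogModal              
─────────────┨          ┠──────────────────────────
■■           ┃          ┃                          
■■           ┃          ┃This module monitors user 
■■           ┃          ┃The pipeline implements da
■■           ┃          ┃The algorithm maintains qu
■■           ┃          ┃Ea┌───────────────────────


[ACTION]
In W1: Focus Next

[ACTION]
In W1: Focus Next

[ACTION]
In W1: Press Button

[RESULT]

                                                   
                                                   
                                                   
                                                   
                                                   
                                                   
                                                   
                                                   
━━━━━━━━━━━━━┓          ┏━━━━━━━━━━━━━━━━━━━━━━━━━━
eper         ┃          ┃ DialogModal              
─────────────┨          ┠──────────────────────────
■■           ┃          ┃                          
■■           ┃          ┃This module monitors user 
■■           ┃          ┃The pipeline implements da
■■           ┃          ┃The algorithm maintains qu
■■           ┃          ┃Each component monitors da


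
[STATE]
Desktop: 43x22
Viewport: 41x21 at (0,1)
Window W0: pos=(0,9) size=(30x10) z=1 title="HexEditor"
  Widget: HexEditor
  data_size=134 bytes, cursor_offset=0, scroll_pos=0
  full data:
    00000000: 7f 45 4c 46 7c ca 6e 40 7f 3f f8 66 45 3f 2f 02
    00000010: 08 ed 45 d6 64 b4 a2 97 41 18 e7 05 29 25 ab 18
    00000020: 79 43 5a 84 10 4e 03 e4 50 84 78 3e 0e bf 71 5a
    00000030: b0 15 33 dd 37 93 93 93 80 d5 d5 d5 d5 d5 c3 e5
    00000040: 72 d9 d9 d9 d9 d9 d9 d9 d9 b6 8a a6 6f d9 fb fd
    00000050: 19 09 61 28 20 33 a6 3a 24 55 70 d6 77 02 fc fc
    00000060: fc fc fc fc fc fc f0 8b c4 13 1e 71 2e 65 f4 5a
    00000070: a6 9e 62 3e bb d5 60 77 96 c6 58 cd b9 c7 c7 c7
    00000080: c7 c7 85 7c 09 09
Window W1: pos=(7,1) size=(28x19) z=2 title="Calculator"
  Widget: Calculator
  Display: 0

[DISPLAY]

       ┏━━━━━━━━━━━━━━━━━━━━━━━━━━┓      
       ┃ Calculator               ┃      
       ┠──────────────────────────┨      
       ┃                         0┃      
       ┃┌───┬───┬───┬───┐         ┃      
       ┃│ 7 │ 8 │ 9 │ ÷ │         ┃      
       ┃├───┼───┼───┼───┤         ┃      
       ┃│ 4 │ 5 │ 6 │ × │         ┃      
┏━━━━━━┃├───┼───┼───┼───┤         ┃      
┃ HexEd┃│ 1 │ 2 │ 3 │ - │         ┃      
┠──────┃├───┼───┼───┼───┤         ┃      
┃000000┃│ 0 │ . │ = │ + │         ┃      
┃000000┃├───┼───┼───┼───┤         ┃      
┃000000┃│ C │ MC│ MR│ M+│         ┃      
┃000000┃└───┴───┴───┴───┘         ┃      
┃000000┃                          ┃      
┃000000┃                          ┃      
┗━━━━━━┃                          ┃      
       ┗━━━━━━━━━━━━━━━━━━━━━━━━━━┛      
                                         
                                         


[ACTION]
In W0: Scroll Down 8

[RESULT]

       ┏━━━━━━━━━━━━━━━━━━━━━━━━━━┓      
       ┃ Calculator               ┃      
       ┠──────────────────────────┨      
       ┃                         0┃      
       ┃┌───┬───┬───┬───┐         ┃      
       ┃│ 7 │ 8 │ 9 │ ÷ │         ┃      
       ┃├───┼───┼───┼───┤         ┃      
       ┃│ 4 │ 5 │ 6 │ × │         ┃      
┏━━━━━━┃├───┼───┼───┼───┤         ┃      
┃ HexEd┃│ 1 │ 2 │ 3 │ - │         ┃      
┠──────┃├───┼───┼───┼───┤         ┃      
┃000000┃│ 0 │ . │ = │ + │         ┃      
┃      ┃├───┼───┼───┼───┤         ┃      
┃      ┃│ C │ MC│ MR│ M+│         ┃      
┃      ┃└───┴───┴───┴───┘         ┃      
┃      ┃                          ┃      
┃      ┃                          ┃      
┗━━━━━━┃                          ┃      
       ┗━━━━━━━━━━━━━━━━━━━━━━━━━━┛      
                                         
                                         


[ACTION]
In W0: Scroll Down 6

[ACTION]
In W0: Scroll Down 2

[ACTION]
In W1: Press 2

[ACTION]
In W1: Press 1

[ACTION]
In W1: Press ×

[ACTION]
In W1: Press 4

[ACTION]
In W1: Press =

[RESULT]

       ┏━━━━━━━━━━━━━━━━━━━━━━━━━━┓      
       ┃ Calculator               ┃      
       ┠──────────────────────────┨      
       ┃                        84┃      
       ┃┌───┬───┬───┬───┐         ┃      
       ┃│ 7 │ 8 │ 9 │ ÷ │         ┃      
       ┃├───┼───┼───┼───┤         ┃      
       ┃│ 4 │ 5 │ 6 │ × │         ┃      
┏━━━━━━┃├───┼───┼───┼───┤         ┃      
┃ HexEd┃│ 1 │ 2 │ 3 │ - │         ┃      
┠──────┃├───┼───┼───┼───┤         ┃      
┃000000┃│ 0 │ . │ = │ + │         ┃      
┃      ┃├───┼───┼───┼───┤         ┃      
┃      ┃│ C │ MC│ MR│ M+│         ┃      
┃      ┃└───┴───┴───┴───┘         ┃      
┃      ┃                          ┃      
┃      ┃                          ┃      
┗━━━━━━┃                          ┃      
       ┗━━━━━━━━━━━━━━━━━━━━━━━━━━┛      
                                         
                                         
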